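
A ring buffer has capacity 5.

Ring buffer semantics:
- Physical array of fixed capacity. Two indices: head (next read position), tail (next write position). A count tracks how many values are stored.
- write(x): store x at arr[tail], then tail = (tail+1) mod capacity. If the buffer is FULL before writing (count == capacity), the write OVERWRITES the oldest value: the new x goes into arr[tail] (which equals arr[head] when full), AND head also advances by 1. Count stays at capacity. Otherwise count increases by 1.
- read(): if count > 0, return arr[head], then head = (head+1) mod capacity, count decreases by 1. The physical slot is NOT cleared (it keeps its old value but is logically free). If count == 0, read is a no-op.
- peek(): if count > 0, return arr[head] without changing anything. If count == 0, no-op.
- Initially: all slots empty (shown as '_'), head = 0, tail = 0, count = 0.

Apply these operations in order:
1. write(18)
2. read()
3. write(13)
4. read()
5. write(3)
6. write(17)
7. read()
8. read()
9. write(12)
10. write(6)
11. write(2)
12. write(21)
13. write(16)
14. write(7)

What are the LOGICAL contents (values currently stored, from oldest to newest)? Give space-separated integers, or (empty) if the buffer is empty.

Answer: 6 2 21 16 7

Derivation:
After op 1 (write(18)): arr=[18 _ _ _ _] head=0 tail=1 count=1
After op 2 (read()): arr=[18 _ _ _ _] head=1 tail=1 count=0
After op 3 (write(13)): arr=[18 13 _ _ _] head=1 tail=2 count=1
After op 4 (read()): arr=[18 13 _ _ _] head=2 tail=2 count=0
After op 5 (write(3)): arr=[18 13 3 _ _] head=2 tail=3 count=1
After op 6 (write(17)): arr=[18 13 3 17 _] head=2 tail=4 count=2
After op 7 (read()): arr=[18 13 3 17 _] head=3 tail=4 count=1
After op 8 (read()): arr=[18 13 3 17 _] head=4 tail=4 count=0
After op 9 (write(12)): arr=[18 13 3 17 12] head=4 tail=0 count=1
After op 10 (write(6)): arr=[6 13 3 17 12] head=4 tail=1 count=2
After op 11 (write(2)): arr=[6 2 3 17 12] head=4 tail=2 count=3
After op 12 (write(21)): arr=[6 2 21 17 12] head=4 tail=3 count=4
After op 13 (write(16)): arr=[6 2 21 16 12] head=4 tail=4 count=5
After op 14 (write(7)): arr=[6 2 21 16 7] head=0 tail=0 count=5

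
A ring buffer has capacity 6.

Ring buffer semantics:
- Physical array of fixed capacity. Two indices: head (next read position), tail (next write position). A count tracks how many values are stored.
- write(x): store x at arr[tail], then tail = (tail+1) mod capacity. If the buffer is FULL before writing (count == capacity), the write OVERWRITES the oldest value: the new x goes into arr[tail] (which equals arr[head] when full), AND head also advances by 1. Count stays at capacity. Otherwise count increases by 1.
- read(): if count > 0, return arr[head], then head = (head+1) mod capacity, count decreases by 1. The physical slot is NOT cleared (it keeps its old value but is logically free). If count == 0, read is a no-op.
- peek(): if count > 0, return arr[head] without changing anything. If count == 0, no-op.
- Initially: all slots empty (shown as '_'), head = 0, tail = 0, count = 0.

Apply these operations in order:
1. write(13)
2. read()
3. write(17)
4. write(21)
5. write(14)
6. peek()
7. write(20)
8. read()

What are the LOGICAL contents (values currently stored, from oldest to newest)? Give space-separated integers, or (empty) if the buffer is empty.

Answer: 21 14 20

Derivation:
After op 1 (write(13)): arr=[13 _ _ _ _ _] head=0 tail=1 count=1
After op 2 (read()): arr=[13 _ _ _ _ _] head=1 tail=1 count=0
After op 3 (write(17)): arr=[13 17 _ _ _ _] head=1 tail=2 count=1
After op 4 (write(21)): arr=[13 17 21 _ _ _] head=1 tail=3 count=2
After op 5 (write(14)): arr=[13 17 21 14 _ _] head=1 tail=4 count=3
After op 6 (peek()): arr=[13 17 21 14 _ _] head=1 tail=4 count=3
After op 7 (write(20)): arr=[13 17 21 14 20 _] head=1 tail=5 count=4
After op 8 (read()): arr=[13 17 21 14 20 _] head=2 tail=5 count=3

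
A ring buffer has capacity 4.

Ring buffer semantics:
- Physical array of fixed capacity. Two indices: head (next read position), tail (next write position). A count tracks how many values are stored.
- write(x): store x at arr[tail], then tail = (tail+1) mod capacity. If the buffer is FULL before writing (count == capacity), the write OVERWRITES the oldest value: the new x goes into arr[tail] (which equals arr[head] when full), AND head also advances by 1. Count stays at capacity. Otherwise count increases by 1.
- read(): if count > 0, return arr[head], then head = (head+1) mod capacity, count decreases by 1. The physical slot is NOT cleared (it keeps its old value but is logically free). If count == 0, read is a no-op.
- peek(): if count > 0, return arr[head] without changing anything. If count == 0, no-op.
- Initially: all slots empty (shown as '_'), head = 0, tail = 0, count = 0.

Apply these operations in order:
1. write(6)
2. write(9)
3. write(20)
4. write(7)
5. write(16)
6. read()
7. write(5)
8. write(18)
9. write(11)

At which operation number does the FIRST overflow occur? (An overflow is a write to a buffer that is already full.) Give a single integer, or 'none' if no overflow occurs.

Answer: 5

Derivation:
After op 1 (write(6)): arr=[6 _ _ _] head=0 tail=1 count=1
After op 2 (write(9)): arr=[6 9 _ _] head=0 tail=2 count=2
After op 3 (write(20)): arr=[6 9 20 _] head=0 tail=3 count=3
After op 4 (write(7)): arr=[6 9 20 7] head=0 tail=0 count=4
After op 5 (write(16)): arr=[16 9 20 7] head=1 tail=1 count=4
After op 6 (read()): arr=[16 9 20 7] head=2 tail=1 count=3
After op 7 (write(5)): arr=[16 5 20 7] head=2 tail=2 count=4
After op 8 (write(18)): arr=[16 5 18 7] head=3 tail=3 count=4
After op 9 (write(11)): arr=[16 5 18 11] head=0 tail=0 count=4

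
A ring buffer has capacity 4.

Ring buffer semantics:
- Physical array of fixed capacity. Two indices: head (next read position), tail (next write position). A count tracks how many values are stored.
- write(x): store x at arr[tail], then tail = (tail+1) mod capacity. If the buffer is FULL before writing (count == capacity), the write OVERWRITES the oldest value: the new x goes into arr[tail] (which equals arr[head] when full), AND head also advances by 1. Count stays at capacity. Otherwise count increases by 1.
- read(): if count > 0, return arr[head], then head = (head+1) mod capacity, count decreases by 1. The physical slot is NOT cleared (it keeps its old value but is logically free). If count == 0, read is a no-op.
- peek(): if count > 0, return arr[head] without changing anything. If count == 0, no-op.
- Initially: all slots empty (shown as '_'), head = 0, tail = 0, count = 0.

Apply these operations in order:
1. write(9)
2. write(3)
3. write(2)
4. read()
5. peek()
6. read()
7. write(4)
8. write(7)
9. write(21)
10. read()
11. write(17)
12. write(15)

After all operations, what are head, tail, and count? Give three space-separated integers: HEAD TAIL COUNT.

Answer: 0 0 4

Derivation:
After op 1 (write(9)): arr=[9 _ _ _] head=0 tail=1 count=1
After op 2 (write(3)): arr=[9 3 _ _] head=0 tail=2 count=2
After op 3 (write(2)): arr=[9 3 2 _] head=0 tail=3 count=3
After op 4 (read()): arr=[9 3 2 _] head=1 tail=3 count=2
After op 5 (peek()): arr=[9 3 2 _] head=1 tail=3 count=2
After op 6 (read()): arr=[9 3 2 _] head=2 tail=3 count=1
After op 7 (write(4)): arr=[9 3 2 4] head=2 tail=0 count=2
After op 8 (write(7)): arr=[7 3 2 4] head=2 tail=1 count=3
After op 9 (write(21)): arr=[7 21 2 4] head=2 tail=2 count=4
After op 10 (read()): arr=[7 21 2 4] head=3 tail=2 count=3
After op 11 (write(17)): arr=[7 21 17 4] head=3 tail=3 count=4
After op 12 (write(15)): arr=[7 21 17 15] head=0 tail=0 count=4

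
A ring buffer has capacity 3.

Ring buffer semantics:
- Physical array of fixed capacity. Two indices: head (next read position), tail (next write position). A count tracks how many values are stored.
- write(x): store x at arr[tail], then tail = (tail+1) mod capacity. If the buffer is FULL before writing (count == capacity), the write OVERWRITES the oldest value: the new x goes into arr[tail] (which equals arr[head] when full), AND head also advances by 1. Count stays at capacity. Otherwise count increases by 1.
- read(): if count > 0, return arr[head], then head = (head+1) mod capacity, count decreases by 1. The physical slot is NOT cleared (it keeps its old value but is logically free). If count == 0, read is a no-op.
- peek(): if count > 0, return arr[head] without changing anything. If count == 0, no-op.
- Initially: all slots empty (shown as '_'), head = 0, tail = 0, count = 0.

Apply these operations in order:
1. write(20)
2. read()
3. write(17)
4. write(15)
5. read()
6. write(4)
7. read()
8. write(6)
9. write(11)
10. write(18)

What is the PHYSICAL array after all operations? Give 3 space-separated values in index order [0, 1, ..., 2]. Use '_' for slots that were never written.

After op 1 (write(20)): arr=[20 _ _] head=0 tail=1 count=1
After op 2 (read()): arr=[20 _ _] head=1 tail=1 count=0
After op 3 (write(17)): arr=[20 17 _] head=1 tail=2 count=1
After op 4 (write(15)): arr=[20 17 15] head=1 tail=0 count=2
After op 5 (read()): arr=[20 17 15] head=2 tail=0 count=1
After op 6 (write(4)): arr=[4 17 15] head=2 tail=1 count=2
After op 7 (read()): arr=[4 17 15] head=0 tail=1 count=1
After op 8 (write(6)): arr=[4 6 15] head=0 tail=2 count=2
After op 9 (write(11)): arr=[4 6 11] head=0 tail=0 count=3
After op 10 (write(18)): arr=[18 6 11] head=1 tail=1 count=3

Answer: 18 6 11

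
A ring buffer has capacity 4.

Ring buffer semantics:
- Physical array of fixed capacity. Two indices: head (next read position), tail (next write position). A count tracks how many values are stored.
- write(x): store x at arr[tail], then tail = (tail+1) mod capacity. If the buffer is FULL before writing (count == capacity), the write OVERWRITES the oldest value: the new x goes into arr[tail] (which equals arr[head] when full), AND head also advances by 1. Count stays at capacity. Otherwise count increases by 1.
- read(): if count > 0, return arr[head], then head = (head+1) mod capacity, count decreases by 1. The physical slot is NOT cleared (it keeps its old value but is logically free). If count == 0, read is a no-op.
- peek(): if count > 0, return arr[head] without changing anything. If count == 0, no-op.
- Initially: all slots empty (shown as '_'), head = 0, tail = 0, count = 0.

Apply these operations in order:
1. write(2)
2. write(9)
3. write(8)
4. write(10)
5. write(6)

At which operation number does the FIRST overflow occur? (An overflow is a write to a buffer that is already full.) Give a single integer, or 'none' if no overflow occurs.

Answer: 5

Derivation:
After op 1 (write(2)): arr=[2 _ _ _] head=0 tail=1 count=1
After op 2 (write(9)): arr=[2 9 _ _] head=0 tail=2 count=2
After op 3 (write(8)): arr=[2 9 8 _] head=0 tail=3 count=3
After op 4 (write(10)): arr=[2 9 8 10] head=0 tail=0 count=4
After op 5 (write(6)): arr=[6 9 8 10] head=1 tail=1 count=4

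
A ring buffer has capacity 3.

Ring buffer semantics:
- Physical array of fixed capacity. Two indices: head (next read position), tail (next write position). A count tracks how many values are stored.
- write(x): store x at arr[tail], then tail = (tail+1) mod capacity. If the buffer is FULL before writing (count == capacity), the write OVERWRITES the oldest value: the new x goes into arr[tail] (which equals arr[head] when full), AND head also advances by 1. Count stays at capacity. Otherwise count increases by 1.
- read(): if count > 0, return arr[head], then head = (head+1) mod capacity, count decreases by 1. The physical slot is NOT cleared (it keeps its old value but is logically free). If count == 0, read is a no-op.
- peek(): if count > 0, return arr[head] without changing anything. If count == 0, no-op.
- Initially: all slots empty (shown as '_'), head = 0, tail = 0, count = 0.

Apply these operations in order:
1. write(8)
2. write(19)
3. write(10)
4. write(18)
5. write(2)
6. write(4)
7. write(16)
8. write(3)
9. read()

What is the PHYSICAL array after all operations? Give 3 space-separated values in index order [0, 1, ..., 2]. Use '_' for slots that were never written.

After op 1 (write(8)): arr=[8 _ _] head=0 tail=1 count=1
After op 2 (write(19)): arr=[8 19 _] head=0 tail=2 count=2
After op 3 (write(10)): arr=[8 19 10] head=0 tail=0 count=3
After op 4 (write(18)): arr=[18 19 10] head=1 tail=1 count=3
After op 5 (write(2)): arr=[18 2 10] head=2 tail=2 count=3
After op 6 (write(4)): arr=[18 2 4] head=0 tail=0 count=3
After op 7 (write(16)): arr=[16 2 4] head=1 tail=1 count=3
After op 8 (write(3)): arr=[16 3 4] head=2 tail=2 count=3
After op 9 (read()): arr=[16 3 4] head=0 tail=2 count=2

Answer: 16 3 4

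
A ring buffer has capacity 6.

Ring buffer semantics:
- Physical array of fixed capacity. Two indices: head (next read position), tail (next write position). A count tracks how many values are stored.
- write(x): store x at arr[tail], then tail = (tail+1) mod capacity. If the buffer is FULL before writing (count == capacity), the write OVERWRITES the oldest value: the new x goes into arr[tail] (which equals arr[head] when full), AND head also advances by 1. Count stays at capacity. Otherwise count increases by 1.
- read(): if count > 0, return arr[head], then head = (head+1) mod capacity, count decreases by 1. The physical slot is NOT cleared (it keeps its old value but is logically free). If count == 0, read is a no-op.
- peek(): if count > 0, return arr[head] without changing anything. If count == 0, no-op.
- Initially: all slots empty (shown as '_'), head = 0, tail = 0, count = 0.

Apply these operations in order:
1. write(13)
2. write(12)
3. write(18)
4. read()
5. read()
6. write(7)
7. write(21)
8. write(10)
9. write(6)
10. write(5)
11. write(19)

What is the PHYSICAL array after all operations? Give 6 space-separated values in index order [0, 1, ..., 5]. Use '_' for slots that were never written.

Answer: 6 5 19 7 21 10

Derivation:
After op 1 (write(13)): arr=[13 _ _ _ _ _] head=0 tail=1 count=1
After op 2 (write(12)): arr=[13 12 _ _ _ _] head=0 tail=2 count=2
After op 3 (write(18)): arr=[13 12 18 _ _ _] head=0 tail=3 count=3
After op 4 (read()): arr=[13 12 18 _ _ _] head=1 tail=3 count=2
After op 5 (read()): arr=[13 12 18 _ _ _] head=2 tail=3 count=1
After op 6 (write(7)): arr=[13 12 18 7 _ _] head=2 tail=4 count=2
After op 7 (write(21)): arr=[13 12 18 7 21 _] head=2 tail=5 count=3
After op 8 (write(10)): arr=[13 12 18 7 21 10] head=2 tail=0 count=4
After op 9 (write(6)): arr=[6 12 18 7 21 10] head=2 tail=1 count=5
After op 10 (write(5)): arr=[6 5 18 7 21 10] head=2 tail=2 count=6
After op 11 (write(19)): arr=[6 5 19 7 21 10] head=3 tail=3 count=6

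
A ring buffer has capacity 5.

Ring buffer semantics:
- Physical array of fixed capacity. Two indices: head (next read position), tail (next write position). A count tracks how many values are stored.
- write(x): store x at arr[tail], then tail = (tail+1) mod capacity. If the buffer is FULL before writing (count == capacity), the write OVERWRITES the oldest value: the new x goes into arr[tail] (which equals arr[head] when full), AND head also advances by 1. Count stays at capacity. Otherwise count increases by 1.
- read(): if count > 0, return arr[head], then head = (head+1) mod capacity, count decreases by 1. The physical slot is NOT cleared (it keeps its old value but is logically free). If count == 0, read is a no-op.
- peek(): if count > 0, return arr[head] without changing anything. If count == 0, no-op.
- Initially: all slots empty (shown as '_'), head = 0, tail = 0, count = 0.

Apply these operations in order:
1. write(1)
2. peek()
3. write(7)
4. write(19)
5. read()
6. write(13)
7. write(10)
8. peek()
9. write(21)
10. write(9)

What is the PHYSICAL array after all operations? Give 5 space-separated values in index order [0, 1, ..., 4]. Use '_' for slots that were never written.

After op 1 (write(1)): arr=[1 _ _ _ _] head=0 tail=1 count=1
After op 2 (peek()): arr=[1 _ _ _ _] head=0 tail=1 count=1
After op 3 (write(7)): arr=[1 7 _ _ _] head=0 tail=2 count=2
After op 4 (write(19)): arr=[1 7 19 _ _] head=0 tail=3 count=3
After op 5 (read()): arr=[1 7 19 _ _] head=1 tail=3 count=2
After op 6 (write(13)): arr=[1 7 19 13 _] head=1 tail=4 count=3
After op 7 (write(10)): arr=[1 7 19 13 10] head=1 tail=0 count=4
After op 8 (peek()): arr=[1 7 19 13 10] head=1 tail=0 count=4
After op 9 (write(21)): arr=[21 7 19 13 10] head=1 tail=1 count=5
After op 10 (write(9)): arr=[21 9 19 13 10] head=2 tail=2 count=5

Answer: 21 9 19 13 10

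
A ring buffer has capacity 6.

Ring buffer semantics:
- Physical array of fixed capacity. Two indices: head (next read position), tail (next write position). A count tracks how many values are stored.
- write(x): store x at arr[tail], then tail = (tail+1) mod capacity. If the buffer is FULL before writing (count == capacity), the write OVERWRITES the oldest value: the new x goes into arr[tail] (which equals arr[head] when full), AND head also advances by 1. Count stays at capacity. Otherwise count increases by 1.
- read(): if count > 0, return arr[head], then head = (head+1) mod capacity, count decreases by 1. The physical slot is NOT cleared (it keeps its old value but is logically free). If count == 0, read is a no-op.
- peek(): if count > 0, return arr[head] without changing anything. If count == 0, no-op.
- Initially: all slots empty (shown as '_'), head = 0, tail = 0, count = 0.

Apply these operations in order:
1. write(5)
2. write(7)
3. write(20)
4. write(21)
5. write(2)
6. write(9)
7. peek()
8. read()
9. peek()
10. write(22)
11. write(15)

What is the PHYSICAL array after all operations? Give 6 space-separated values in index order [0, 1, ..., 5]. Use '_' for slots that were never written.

Answer: 22 15 20 21 2 9

Derivation:
After op 1 (write(5)): arr=[5 _ _ _ _ _] head=0 tail=1 count=1
After op 2 (write(7)): arr=[5 7 _ _ _ _] head=0 tail=2 count=2
After op 3 (write(20)): arr=[5 7 20 _ _ _] head=0 tail=3 count=3
After op 4 (write(21)): arr=[5 7 20 21 _ _] head=0 tail=4 count=4
After op 5 (write(2)): arr=[5 7 20 21 2 _] head=0 tail=5 count=5
After op 6 (write(9)): arr=[5 7 20 21 2 9] head=0 tail=0 count=6
After op 7 (peek()): arr=[5 7 20 21 2 9] head=0 tail=0 count=6
After op 8 (read()): arr=[5 7 20 21 2 9] head=1 tail=0 count=5
After op 9 (peek()): arr=[5 7 20 21 2 9] head=1 tail=0 count=5
After op 10 (write(22)): arr=[22 7 20 21 2 9] head=1 tail=1 count=6
After op 11 (write(15)): arr=[22 15 20 21 2 9] head=2 tail=2 count=6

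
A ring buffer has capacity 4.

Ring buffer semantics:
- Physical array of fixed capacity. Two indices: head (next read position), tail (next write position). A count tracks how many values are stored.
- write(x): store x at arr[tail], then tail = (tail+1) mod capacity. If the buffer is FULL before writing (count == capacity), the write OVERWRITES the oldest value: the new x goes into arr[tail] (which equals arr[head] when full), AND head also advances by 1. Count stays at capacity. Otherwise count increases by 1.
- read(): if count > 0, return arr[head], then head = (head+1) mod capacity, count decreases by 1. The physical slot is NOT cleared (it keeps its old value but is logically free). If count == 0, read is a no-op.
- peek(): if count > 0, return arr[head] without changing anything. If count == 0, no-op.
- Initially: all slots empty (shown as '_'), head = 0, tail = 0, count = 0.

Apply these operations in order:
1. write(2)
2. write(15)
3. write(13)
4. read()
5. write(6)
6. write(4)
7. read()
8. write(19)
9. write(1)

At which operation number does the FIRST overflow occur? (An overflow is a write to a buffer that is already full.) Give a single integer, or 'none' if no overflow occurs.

After op 1 (write(2)): arr=[2 _ _ _] head=0 tail=1 count=1
After op 2 (write(15)): arr=[2 15 _ _] head=0 tail=2 count=2
After op 3 (write(13)): arr=[2 15 13 _] head=0 tail=3 count=3
After op 4 (read()): arr=[2 15 13 _] head=1 tail=3 count=2
After op 5 (write(6)): arr=[2 15 13 6] head=1 tail=0 count=3
After op 6 (write(4)): arr=[4 15 13 6] head=1 tail=1 count=4
After op 7 (read()): arr=[4 15 13 6] head=2 tail=1 count=3
After op 8 (write(19)): arr=[4 19 13 6] head=2 tail=2 count=4
After op 9 (write(1)): arr=[4 19 1 6] head=3 tail=3 count=4

Answer: 9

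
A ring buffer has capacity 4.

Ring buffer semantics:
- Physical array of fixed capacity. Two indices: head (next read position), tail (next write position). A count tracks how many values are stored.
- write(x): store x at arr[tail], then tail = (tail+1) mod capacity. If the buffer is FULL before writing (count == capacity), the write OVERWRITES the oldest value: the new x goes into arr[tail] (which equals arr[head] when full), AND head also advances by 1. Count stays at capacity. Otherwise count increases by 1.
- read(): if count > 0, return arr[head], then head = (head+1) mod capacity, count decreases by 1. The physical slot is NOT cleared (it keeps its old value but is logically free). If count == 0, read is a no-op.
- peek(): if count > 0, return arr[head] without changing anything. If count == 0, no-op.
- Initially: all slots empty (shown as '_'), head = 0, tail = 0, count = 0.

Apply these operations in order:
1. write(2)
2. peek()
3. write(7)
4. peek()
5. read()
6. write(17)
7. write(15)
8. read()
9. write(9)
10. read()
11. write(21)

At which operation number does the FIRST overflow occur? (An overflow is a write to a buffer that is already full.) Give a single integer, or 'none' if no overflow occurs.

After op 1 (write(2)): arr=[2 _ _ _] head=0 tail=1 count=1
After op 2 (peek()): arr=[2 _ _ _] head=0 tail=1 count=1
After op 3 (write(7)): arr=[2 7 _ _] head=0 tail=2 count=2
After op 4 (peek()): arr=[2 7 _ _] head=0 tail=2 count=2
After op 5 (read()): arr=[2 7 _ _] head=1 tail=2 count=1
After op 6 (write(17)): arr=[2 7 17 _] head=1 tail=3 count=2
After op 7 (write(15)): arr=[2 7 17 15] head=1 tail=0 count=3
After op 8 (read()): arr=[2 7 17 15] head=2 tail=0 count=2
After op 9 (write(9)): arr=[9 7 17 15] head=2 tail=1 count=3
After op 10 (read()): arr=[9 7 17 15] head=3 tail=1 count=2
After op 11 (write(21)): arr=[9 21 17 15] head=3 tail=2 count=3

Answer: none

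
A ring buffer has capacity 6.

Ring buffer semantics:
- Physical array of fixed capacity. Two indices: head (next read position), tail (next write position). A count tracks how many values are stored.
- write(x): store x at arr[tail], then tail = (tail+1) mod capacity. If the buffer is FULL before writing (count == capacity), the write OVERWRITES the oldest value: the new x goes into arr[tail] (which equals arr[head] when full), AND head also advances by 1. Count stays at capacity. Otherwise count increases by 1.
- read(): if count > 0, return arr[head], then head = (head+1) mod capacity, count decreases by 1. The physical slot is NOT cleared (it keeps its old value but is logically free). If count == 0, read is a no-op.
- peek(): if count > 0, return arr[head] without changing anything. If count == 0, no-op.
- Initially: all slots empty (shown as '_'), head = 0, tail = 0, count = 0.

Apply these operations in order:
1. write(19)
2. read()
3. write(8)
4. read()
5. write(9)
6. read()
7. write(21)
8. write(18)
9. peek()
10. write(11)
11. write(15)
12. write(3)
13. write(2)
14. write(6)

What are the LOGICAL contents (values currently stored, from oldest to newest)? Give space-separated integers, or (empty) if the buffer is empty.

After op 1 (write(19)): arr=[19 _ _ _ _ _] head=0 tail=1 count=1
After op 2 (read()): arr=[19 _ _ _ _ _] head=1 tail=1 count=0
After op 3 (write(8)): arr=[19 8 _ _ _ _] head=1 tail=2 count=1
After op 4 (read()): arr=[19 8 _ _ _ _] head=2 tail=2 count=0
After op 5 (write(9)): arr=[19 8 9 _ _ _] head=2 tail=3 count=1
After op 6 (read()): arr=[19 8 9 _ _ _] head=3 tail=3 count=0
After op 7 (write(21)): arr=[19 8 9 21 _ _] head=3 tail=4 count=1
After op 8 (write(18)): arr=[19 8 9 21 18 _] head=3 tail=5 count=2
After op 9 (peek()): arr=[19 8 9 21 18 _] head=3 tail=5 count=2
After op 10 (write(11)): arr=[19 8 9 21 18 11] head=3 tail=0 count=3
After op 11 (write(15)): arr=[15 8 9 21 18 11] head=3 tail=1 count=4
After op 12 (write(3)): arr=[15 3 9 21 18 11] head=3 tail=2 count=5
After op 13 (write(2)): arr=[15 3 2 21 18 11] head=3 tail=3 count=6
After op 14 (write(6)): arr=[15 3 2 6 18 11] head=4 tail=4 count=6

Answer: 18 11 15 3 2 6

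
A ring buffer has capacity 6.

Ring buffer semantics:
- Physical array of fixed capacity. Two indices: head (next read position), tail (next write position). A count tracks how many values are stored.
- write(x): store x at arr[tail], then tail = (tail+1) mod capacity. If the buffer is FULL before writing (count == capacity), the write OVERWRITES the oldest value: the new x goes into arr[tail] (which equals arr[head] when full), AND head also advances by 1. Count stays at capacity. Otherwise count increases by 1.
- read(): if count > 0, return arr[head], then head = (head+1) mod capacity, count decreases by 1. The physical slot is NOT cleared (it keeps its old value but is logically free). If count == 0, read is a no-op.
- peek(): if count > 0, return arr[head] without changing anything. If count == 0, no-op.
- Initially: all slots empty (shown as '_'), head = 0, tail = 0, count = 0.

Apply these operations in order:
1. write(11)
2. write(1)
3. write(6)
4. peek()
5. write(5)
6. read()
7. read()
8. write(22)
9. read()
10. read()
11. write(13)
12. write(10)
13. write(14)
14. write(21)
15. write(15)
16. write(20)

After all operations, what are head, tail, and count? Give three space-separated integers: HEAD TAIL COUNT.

After op 1 (write(11)): arr=[11 _ _ _ _ _] head=0 tail=1 count=1
After op 2 (write(1)): arr=[11 1 _ _ _ _] head=0 tail=2 count=2
After op 3 (write(6)): arr=[11 1 6 _ _ _] head=0 tail=3 count=3
After op 4 (peek()): arr=[11 1 6 _ _ _] head=0 tail=3 count=3
After op 5 (write(5)): arr=[11 1 6 5 _ _] head=0 tail=4 count=4
After op 6 (read()): arr=[11 1 6 5 _ _] head=1 tail=4 count=3
After op 7 (read()): arr=[11 1 6 5 _ _] head=2 tail=4 count=2
After op 8 (write(22)): arr=[11 1 6 5 22 _] head=2 tail=5 count=3
After op 9 (read()): arr=[11 1 6 5 22 _] head=3 tail=5 count=2
After op 10 (read()): arr=[11 1 6 5 22 _] head=4 tail=5 count=1
After op 11 (write(13)): arr=[11 1 6 5 22 13] head=4 tail=0 count=2
After op 12 (write(10)): arr=[10 1 6 5 22 13] head=4 tail=1 count=3
After op 13 (write(14)): arr=[10 14 6 5 22 13] head=4 tail=2 count=4
After op 14 (write(21)): arr=[10 14 21 5 22 13] head=4 tail=3 count=5
After op 15 (write(15)): arr=[10 14 21 15 22 13] head=4 tail=4 count=6
After op 16 (write(20)): arr=[10 14 21 15 20 13] head=5 tail=5 count=6

Answer: 5 5 6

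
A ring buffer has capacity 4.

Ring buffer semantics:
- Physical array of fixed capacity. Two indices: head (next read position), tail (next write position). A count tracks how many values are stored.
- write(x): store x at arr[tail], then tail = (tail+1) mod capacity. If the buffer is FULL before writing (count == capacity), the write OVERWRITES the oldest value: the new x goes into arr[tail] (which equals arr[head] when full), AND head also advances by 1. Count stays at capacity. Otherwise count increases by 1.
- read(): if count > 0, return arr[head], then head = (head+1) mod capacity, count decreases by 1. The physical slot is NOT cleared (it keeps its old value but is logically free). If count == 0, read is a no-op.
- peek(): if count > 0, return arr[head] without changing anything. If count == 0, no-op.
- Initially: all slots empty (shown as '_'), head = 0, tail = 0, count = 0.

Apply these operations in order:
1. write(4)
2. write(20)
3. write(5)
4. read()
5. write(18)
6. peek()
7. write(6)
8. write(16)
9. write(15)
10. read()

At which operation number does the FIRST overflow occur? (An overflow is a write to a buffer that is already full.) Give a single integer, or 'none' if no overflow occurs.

After op 1 (write(4)): arr=[4 _ _ _] head=0 tail=1 count=1
After op 2 (write(20)): arr=[4 20 _ _] head=0 tail=2 count=2
After op 3 (write(5)): arr=[4 20 5 _] head=0 tail=3 count=3
After op 4 (read()): arr=[4 20 5 _] head=1 tail=3 count=2
After op 5 (write(18)): arr=[4 20 5 18] head=1 tail=0 count=3
After op 6 (peek()): arr=[4 20 5 18] head=1 tail=0 count=3
After op 7 (write(6)): arr=[6 20 5 18] head=1 tail=1 count=4
After op 8 (write(16)): arr=[6 16 5 18] head=2 tail=2 count=4
After op 9 (write(15)): arr=[6 16 15 18] head=3 tail=3 count=4
After op 10 (read()): arr=[6 16 15 18] head=0 tail=3 count=3

Answer: 8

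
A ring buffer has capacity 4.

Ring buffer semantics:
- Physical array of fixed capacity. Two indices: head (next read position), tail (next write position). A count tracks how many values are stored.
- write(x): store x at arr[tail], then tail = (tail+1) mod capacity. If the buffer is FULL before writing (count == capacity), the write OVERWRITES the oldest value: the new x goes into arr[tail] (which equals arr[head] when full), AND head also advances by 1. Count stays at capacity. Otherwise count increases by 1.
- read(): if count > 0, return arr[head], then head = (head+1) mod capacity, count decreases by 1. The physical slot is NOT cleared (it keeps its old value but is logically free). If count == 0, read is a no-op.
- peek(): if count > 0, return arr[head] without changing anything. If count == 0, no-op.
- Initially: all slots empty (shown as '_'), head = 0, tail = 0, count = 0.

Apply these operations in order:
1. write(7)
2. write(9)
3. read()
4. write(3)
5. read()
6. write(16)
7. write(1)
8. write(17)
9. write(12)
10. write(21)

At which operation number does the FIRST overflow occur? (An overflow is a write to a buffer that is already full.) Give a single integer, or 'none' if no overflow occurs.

Answer: 9

Derivation:
After op 1 (write(7)): arr=[7 _ _ _] head=0 tail=1 count=1
After op 2 (write(9)): arr=[7 9 _ _] head=0 tail=2 count=2
After op 3 (read()): arr=[7 9 _ _] head=1 tail=2 count=1
After op 4 (write(3)): arr=[7 9 3 _] head=1 tail=3 count=2
After op 5 (read()): arr=[7 9 3 _] head=2 tail=3 count=1
After op 6 (write(16)): arr=[7 9 3 16] head=2 tail=0 count=2
After op 7 (write(1)): arr=[1 9 3 16] head=2 tail=1 count=3
After op 8 (write(17)): arr=[1 17 3 16] head=2 tail=2 count=4
After op 9 (write(12)): arr=[1 17 12 16] head=3 tail=3 count=4
After op 10 (write(21)): arr=[1 17 12 21] head=0 tail=0 count=4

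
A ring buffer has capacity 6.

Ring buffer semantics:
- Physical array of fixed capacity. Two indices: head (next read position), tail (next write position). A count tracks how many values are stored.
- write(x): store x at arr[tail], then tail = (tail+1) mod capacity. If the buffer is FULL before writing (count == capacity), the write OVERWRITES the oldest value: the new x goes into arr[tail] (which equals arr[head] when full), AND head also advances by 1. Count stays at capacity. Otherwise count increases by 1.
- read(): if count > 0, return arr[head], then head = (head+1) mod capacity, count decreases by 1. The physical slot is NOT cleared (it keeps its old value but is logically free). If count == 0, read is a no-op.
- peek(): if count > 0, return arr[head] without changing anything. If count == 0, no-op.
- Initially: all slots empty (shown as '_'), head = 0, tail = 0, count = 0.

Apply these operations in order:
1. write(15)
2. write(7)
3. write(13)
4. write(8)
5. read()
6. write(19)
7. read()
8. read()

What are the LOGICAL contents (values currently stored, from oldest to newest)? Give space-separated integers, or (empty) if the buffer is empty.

Answer: 8 19

Derivation:
After op 1 (write(15)): arr=[15 _ _ _ _ _] head=0 tail=1 count=1
After op 2 (write(7)): arr=[15 7 _ _ _ _] head=0 tail=2 count=2
After op 3 (write(13)): arr=[15 7 13 _ _ _] head=0 tail=3 count=3
After op 4 (write(8)): arr=[15 7 13 8 _ _] head=0 tail=4 count=4
After op 5 (read()): arr=[15 7 13 8 _ _] head=1 tail=4 count=3
After op 6 (write(19)): arr=[15 7 13 8 19 _] head=1 tail=5 count=4
After op 7 (read()): arr=[15 7 13 8 19 _] head=2 tail=5 count=3
After op 8 (read()): arr=[15 7 13 8 19 _] head=3 tail=5 count=2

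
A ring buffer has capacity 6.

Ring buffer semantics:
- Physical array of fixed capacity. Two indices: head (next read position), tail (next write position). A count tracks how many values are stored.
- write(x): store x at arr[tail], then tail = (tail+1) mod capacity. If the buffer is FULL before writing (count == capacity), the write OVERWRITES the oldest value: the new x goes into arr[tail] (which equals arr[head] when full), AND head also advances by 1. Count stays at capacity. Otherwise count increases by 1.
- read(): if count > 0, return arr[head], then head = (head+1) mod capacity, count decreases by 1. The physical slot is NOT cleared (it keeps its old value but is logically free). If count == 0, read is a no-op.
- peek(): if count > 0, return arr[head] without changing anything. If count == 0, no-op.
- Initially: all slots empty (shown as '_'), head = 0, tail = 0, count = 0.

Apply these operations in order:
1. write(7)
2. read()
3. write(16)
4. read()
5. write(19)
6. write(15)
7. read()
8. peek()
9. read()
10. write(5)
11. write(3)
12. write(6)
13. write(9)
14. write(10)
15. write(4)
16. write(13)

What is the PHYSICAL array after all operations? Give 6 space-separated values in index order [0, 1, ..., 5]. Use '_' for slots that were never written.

After op 1 (write(7)): arr=[7 _ _ _ _ _] head=0 tail=1 count=1
After op 2 (read()): arr=[7 _ _ _ _ _] head=1 tail=1 count=0
After op 3 (write(16)): arr=[7 16 _ _ _ _] head=1 tail=2 count=1
After op 4 (read()): arr=[7 16 _ _ _ _] head=2 tail=2 count=0
After op 5 (write(19)): arr=[7 16 19 _ _ _] head=2 tail=3 count=1
After op 6 (write(15)): arr=[7 16 19 15 _ _] head=2 tail=4 count=2
After op 7 (read()): arr=[7 16 19 15 _ _] head=3 tail=4 count=1
After op 8 (peek()): arr=[7 16 19 15 _ _] head=3 tail=4 count=1
After op 9 (read()): arr=[7 16 19 15 _ _] head=4 tail=4 count=0
After op 10 (write(5)): arr=[7 16 19 15 5 _] head=4 tail=5 count=1
After op 11 (write(3)): arr=[7 16 19 15 5 3] head=4 tail=0 count=2
After op 12 (write(6)): arr=[6 16 19 15 5 3] head=4 tail=1 count=3
After op 13 (write(9)): arr=[6 9 19 15 5 3] head=4 tail=2 count=4
After op 14 (write(10)): arr=[6 9 10 15 5 3] head=4 tail=3 count=5
After op 15 (write(4)): arr=[6 9 10 4 5 3] head=4 tail=4 count=6
After op 16 (write(13)): arr=[6 9 10 4 13 3] head=5 tail=5 count=6

Answer: 6 9 10 4 13 3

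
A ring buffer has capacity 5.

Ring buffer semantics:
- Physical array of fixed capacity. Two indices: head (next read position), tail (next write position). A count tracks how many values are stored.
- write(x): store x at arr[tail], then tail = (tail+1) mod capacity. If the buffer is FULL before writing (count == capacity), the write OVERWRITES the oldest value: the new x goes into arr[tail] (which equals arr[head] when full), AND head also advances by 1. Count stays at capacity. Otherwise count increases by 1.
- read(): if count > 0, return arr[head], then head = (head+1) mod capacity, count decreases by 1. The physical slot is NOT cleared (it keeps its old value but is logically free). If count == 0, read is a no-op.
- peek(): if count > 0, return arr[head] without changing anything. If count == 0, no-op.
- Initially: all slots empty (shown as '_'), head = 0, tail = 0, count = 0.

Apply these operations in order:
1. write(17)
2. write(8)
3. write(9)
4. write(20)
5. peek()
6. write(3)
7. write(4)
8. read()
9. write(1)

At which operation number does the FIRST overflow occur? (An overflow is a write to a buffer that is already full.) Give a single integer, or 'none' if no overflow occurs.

Answer: 7

Derivation:
After op 1 (write(17)): arr=[17 _ _ _ _] head=0 tail=1 count=1
After op 2 (write(8)): arr=[17 8 _ _ _] head=0 tail=2 count=2
After op 3 (write(9)): arr=[17 8 9 _ _] head=0 tail=3 count=3
After op 4 (write(20)): arr=[17 8 9 20 _] head=0 tail=4 count=4
After op 5 (peek()): arr=[17 8 9 20 _] head=0 tail=4 count=4
After op 6 (write(3)): arr=[17 8 9 20 3] head=0 tail=0 count=5
After op 7 (write(4)): arr=[4 8 9 20 3] head=1 tail=1 count=5
After op 8 (read()): arr=[4 8 9 20 3] head=2 tail=1 count=4
After op 9 (write(1)): arr=[4 1 9 20 3] head=2 tail=2 count=5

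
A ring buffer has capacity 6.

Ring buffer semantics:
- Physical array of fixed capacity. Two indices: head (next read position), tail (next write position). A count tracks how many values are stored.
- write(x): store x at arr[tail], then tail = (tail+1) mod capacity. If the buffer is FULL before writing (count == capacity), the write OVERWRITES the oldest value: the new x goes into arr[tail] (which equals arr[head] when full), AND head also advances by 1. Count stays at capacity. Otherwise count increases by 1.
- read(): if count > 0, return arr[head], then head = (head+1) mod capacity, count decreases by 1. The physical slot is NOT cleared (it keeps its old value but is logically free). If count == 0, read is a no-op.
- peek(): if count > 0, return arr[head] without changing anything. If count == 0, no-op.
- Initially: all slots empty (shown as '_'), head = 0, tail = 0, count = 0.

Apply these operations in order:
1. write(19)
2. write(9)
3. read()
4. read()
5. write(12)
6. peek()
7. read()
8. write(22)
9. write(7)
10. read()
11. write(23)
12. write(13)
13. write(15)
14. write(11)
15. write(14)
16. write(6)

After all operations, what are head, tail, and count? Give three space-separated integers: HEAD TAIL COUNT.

Answer: 5 5 6

Derivation:
After op 1 (write(19)): arr=[19 _ _ _ _ _] head=0 tail=1 count=1
After op 2 (write(9)): arr=[19 9 _ _ _ _] head=0 tail=2 count=2
After op 3 (read()): arr=[19 9 _ _ _ _] head=1 tail=2 count=1
After op 4 (read()): arr=[19 9 _ _ _ _] head=2 tail=2 count=0
After op 5 (write(12)): arr=[19 9 12 _ _ _] head=2 tail=3 count=1
After op 6 (peek()): arr=[19 9 12 _ _ _] head=2 tail=3 count=1
After op 7 (read()): arr=[19 9 12 _ _ _] head=3 tail=3 count=0
After op 8 (write(22)): arr=[19 9 12 22 _ _] head=3 tail=4 count=1
After op 9 (write(7)): arr=[19 9 12 22 7 _] head=3 tail=5 count=2
After op 10 (read()): arr=[19 9 12 22 7 _] head=4 tail=5 count=1
After op 11 (write(23)): arr=[19 9 12 22 7 23] head=4 tail=0 count=2
After op 12 (write(13)): arr=[13 9 12 22 7 23] head=4 tail=1 count=3
After op 13 (write(15)): arr=[13 15 12 22 7 23] head=4 tail=2 count=4
After op 14 (write(11)): arr=[13 15 11 22 7 23] head=4 tail=3 count=5
After op 15 (write(14)): arr=[13 15 11 14 7 23] head=4 tail=4 count=6
After op 16 (write(6)): arr=[13 15 11 14 6 23] head=5 tail=5 count=6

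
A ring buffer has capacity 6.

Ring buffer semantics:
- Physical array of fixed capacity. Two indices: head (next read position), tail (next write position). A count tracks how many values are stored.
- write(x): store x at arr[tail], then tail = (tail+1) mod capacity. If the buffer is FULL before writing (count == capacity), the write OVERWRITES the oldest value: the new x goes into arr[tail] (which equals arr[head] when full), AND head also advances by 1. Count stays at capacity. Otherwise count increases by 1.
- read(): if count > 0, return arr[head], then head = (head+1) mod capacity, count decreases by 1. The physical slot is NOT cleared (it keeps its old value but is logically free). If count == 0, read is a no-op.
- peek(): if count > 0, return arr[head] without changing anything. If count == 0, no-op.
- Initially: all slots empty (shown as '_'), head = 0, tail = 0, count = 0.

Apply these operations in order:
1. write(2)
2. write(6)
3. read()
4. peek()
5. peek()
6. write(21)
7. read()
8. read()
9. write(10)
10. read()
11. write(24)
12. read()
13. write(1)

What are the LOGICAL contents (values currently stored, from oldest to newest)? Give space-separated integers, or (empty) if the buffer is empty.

Answer: 1

Derivation:
After op 1 (write(2)): arr=[2 _ _ _ _ _] head=0 tail=1 count=1
After op 2 (write(6)): arr=[2 6 _ _ _ _] head=0 tail=2 count=2
After op 3 (read()): arr=[2 6 _ _ _ _] head=1 tail=2 count=1
After op 4 (peek()): arr=[2 6 _ _ _ _] head=1 tail=2 count=1
After op 5 (peek()): arr=[2 6 _ _ _ _] head=1 tail=2 count=1
After op 6 (write(21)): arr=[2 6 21 _ _ _] head=1 tail=3 count=2
After op 7 (read()): arr=[2 6 21 _ _ _] head=2 tail=3 count=1
After op 8 (read()): arr=[2 6 21 _ _ _] head=3 tail=3 count=0
After op 9 (write(10)): arr=[2 6 21 10 _ _] head=3 tail=4 count=1
After op 10 (read()): arr=[2 6 21 10 _ _] head=4 tail=4 count=0
After op 11 (write(24)): arr=[2 6 21 10 24 _] head=4 tail=5 count=1
After op 12 (read()): arr=[2 6 21 10 24 _] head=5 tail=5 count=0
After op 13 (write(1)): arr=[2 6 21 10 24 1] head=5 tail=0 count=1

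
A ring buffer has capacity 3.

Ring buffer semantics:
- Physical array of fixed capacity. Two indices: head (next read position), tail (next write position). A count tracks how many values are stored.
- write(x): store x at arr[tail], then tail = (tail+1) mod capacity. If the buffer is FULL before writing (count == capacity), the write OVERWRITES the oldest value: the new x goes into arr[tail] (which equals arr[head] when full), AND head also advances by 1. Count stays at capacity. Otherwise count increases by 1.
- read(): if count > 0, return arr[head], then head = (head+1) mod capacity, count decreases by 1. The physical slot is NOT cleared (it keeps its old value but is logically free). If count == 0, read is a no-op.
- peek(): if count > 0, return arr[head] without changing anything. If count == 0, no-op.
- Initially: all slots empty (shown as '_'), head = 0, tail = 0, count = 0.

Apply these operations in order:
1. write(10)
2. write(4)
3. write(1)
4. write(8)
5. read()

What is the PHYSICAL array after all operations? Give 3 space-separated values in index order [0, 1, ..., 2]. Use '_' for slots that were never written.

Answer: 8 4 1

Derivation:
After op 1 (write(10)): arr=[10 _ _] head=0 tail=1 count=1
After op 2 (write(4)): arr=[10 4 _] head=0 tail=2 count=2
After op 3 (write(1)): arr=[10 4 1] head=0 tail=0 count=3
After op 4 (write(8)): arr=[8 4 1] head=1 tail=1 count=3
After op 5 (read()): arr=[8 4 1] head=2 tail=1 count=2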